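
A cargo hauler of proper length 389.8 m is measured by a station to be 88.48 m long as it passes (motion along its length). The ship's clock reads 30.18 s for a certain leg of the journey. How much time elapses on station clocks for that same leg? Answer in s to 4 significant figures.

Length contraction ⇒ γ = L₀/L = 389.8/88.48 = 4.40552
Time dilation: Δt = γτ₀ = 4.40552 × 30.18 s = 133.0 s

Δt ≈ 133.0 s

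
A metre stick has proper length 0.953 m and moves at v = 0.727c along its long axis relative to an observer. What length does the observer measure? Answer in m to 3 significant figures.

L ≈ 0.654 m

γ = 1/√(1 − 0.727²) = 1.4564
Length contraction: L = L₀/γ = 0.953/1.4564 = 0.654 m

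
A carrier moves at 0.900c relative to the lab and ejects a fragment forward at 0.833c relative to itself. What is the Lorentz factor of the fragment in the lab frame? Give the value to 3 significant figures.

u_lab = (0.833 + 0.900)/(1 + 0.833×0.900) = 1.733/1.74970 = 0.990456
γ = 1/√(1 − 0.990456²) = 7.26

γ ≈ 7.26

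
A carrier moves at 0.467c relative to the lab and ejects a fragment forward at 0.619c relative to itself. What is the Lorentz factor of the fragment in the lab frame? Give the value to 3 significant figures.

γ ≈ 1.86

u_lab = (0.619 + 0.467)/(1 + 0.619×0.467) = 1.086/1.28907 = 0.842466
γ = 1/√(1 − 0.842466²) = 1.86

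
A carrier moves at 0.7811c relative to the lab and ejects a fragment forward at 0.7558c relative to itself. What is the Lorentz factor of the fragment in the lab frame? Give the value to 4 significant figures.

u_lab = (0.7558 + 0.7811)/(1 + 0.7558×0.7811) = 1.5369/1.590355 = 0.9663878
γ = 1/√(1 − 0.9663878²) = 3.890

γ ≈ 3.890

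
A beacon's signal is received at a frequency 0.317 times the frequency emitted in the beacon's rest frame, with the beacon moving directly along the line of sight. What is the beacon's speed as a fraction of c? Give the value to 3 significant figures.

f_obs/f_src = √((1−β)/(1+β)) = 0.317  ⇒  (1−β)/(1+β) = 0.10049
β = |1 − D²|/(1 + D²) = |1 − 0.10049|/(1 + 0.10049) = 0.817

β ≈ 0.817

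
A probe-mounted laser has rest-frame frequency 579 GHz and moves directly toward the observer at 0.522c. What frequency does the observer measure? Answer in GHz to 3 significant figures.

f_obs ≈ 1030 GHz

Relativistic Doppler: f_obs = f_src √((1+β)/(1−β))
= 579 × √(1.5220/0.47800) = 579 × 1.7844 = 1030 GHz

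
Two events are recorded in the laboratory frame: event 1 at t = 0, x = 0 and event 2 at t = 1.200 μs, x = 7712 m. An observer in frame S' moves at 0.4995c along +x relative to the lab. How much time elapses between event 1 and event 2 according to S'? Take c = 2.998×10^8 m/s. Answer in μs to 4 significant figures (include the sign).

Δt' ≈ -13.45 μs

γ = 1/√(1 − 0.4995²) = 1.15432
Δt' = γ(Δt − vΔx/c²) = 1.15432 × (1.200 μs − 0.4995×7712 m / (2.998×10^8 m/s))
= 1.15432 × (-11.6490 μs) = -13.45 μs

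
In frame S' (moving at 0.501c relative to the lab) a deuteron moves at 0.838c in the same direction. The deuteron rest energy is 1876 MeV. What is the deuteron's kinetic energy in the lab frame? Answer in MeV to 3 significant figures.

K ≈ 3760 MeV

u_lab = (0.838 + 0.501)/(1 + 0.838×0.501) = 0.943065
γ = 1/√(1 − 0.943065²) = 3.0065
K = (γ − 1)m₀c² = (3.0065 − 1) × 1876 = 2.0065 × 1876 = 3760 MeV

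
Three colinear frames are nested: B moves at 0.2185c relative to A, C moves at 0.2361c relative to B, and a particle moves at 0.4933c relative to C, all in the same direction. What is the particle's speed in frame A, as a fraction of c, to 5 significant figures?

Compose boost 2: (0.2361 + 0.2185)/(1 + 0.2361×0.2185) = 0.45460/1.051588 = 0.4322986
Compose boost 3: (0.4933 + 0.4322986)/(1 + 0.4933×0.4322986) = 0.9255986/1.213253 = 0.76291

u ≈ 0.76291c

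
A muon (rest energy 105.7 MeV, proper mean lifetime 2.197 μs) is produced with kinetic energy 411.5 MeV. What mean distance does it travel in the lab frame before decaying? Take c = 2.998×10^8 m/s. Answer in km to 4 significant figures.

γ = 1 + K/(m₀c²) = 1 + 411.5/105.7 = 4.89309
β = √(1 − 1/γ²) = 0.978894
Dilated lifetime: γτ₀ = 4.89309 × 2.197 μs = 10.7501 μs
d = βc·γτ₀ = 0.978894 × (2.998×10^8 m/s) × 1.07501×10^-5 s = 3.155 km

d ≈ 3.155 km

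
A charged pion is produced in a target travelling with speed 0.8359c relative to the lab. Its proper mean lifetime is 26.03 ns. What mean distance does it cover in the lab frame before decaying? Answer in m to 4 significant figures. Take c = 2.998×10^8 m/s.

d ≈ 11.88 m

γ = 1/√(1 − 0.8359²) = 1.82189
Dilated lifetime: Δt = γτ₀ = 1.82189 × 26.03 ns = 47.4237 ns
d = vΔt = 0.8359c × 47.4237 ns = 2.50603×10^8 m/s × 4.74237×10^-8 s = 11.88 m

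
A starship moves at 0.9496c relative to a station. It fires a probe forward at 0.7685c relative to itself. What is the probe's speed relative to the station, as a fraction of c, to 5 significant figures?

Relativistic velocity addition: u = (u' + v)/(1 + u'v/c²)
= (0.7685 + 0.9496)/(1 + 0.7685×0.9496) = 1.7181/1.729768 = 0.99325

u ≈ 0.99325c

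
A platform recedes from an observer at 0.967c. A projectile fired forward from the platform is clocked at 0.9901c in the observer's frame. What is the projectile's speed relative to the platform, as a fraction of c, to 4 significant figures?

u' ≈ 0.5426c

Inverse velocity addition: u' = (u − v)/(1 − uv/c²)
= (0.9901 − 0.967)/(1 − 0.9901×0.967) = 0.02310/0.0425733 = 0.5426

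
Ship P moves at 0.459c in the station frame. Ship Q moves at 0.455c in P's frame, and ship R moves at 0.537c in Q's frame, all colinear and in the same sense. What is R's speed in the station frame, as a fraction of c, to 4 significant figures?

Compose boost 2: (0.455 + 0.459)/(1 + 0.455×0.459) = 0.9140/1.20884 = 0.756094
Compose boost 3: (0.537 + 0.756094)/(1 + 0.537×0.756094) = 1.29309/1.40602 = 0.9197

u ≈ 0.9197c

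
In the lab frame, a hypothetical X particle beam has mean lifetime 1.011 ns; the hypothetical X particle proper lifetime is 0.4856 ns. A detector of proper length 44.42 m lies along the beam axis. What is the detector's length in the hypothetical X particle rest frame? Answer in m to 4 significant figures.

Time dilation ⇒ γ = Δt/τ₀ = 1.011/0.4856 = 2.08196
Length contraction: L = L₀/γ = 44.42/2.08196 = 21.34 m

L ≈ 21.34 m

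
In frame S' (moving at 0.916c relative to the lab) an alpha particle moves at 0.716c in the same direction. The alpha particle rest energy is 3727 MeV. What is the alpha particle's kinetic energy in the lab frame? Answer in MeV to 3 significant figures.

K ≈ 18300 MeV

u_lab = (0.716 + 0.916)/(1 + 0.716×0.916) = 0.985593
γ = 1/√(1 − 0.985593²) = 5.9124
K = (γ − 1)m₀c² = (5.9124 − 1) × 3727 = 4.9124 × 3727 = 18300 MeV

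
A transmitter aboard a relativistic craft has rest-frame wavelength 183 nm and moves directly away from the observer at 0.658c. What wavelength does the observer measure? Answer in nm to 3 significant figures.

λ_obs ≈ 403 nm

Relativistic Doppler: λ_obs = λ_src √((1+β)/(1−β))
= 183 × √(1.6580/0.34200) = 183 × 2.2018 = 403 nm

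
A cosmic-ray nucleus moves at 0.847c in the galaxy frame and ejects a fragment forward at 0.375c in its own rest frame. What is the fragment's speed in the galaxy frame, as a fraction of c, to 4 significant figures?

u ≈ 0.9274c

Compose boost 2: (0.375 + 0.847)/(1 + 0.375×0.847) = 1.222/1.31763 = 0.9274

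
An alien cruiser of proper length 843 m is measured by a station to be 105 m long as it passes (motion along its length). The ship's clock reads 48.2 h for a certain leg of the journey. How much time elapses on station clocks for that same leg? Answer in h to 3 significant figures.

Length contraction ⇒ γ = L₀/L = 843/105 = 8.0286
Time dilation: Δt = γτ₀ = 8.0286 × 48.2 h = 387 h

Δt ≈ 387 h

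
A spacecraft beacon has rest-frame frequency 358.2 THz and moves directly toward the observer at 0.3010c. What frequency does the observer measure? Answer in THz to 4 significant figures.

f_obs ≈ 488.7 THz

Relativistic Doppler: f_obs = f_src √((1+β)/(1−β))
= 358.2 × √(1.30100/0.699000) = 358.2 × 1.36427 = 488.7 THz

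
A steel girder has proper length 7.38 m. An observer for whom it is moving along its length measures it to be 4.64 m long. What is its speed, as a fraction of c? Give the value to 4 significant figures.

β ≈ 0.7776

γ = L₀/L = 7.38/4.64 = 1.59052
β = √(1 − 1/γ²) = 0.7776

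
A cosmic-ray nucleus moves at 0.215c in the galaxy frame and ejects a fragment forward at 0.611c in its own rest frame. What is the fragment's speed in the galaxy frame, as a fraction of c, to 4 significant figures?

Compose boost 2: (0.611 + 0.215)/(1 + 0.611×0.215) = 0.8260/1.13136 = 0.7301

u ≈ 0.7301c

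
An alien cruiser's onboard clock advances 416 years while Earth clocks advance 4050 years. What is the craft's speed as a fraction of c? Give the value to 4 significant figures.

γ = Δt/τ₀ = 4050/416 = 9.73558
β = √(1 − 1/γ²) = √(1 − 1/9.73558²) = 0.9947

β ≈ 0.9947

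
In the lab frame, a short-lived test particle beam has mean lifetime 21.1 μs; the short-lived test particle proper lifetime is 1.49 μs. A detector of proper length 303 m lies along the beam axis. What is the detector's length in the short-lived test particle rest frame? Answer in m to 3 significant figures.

L ≈ 21.4 m

Time dilation ⇒ γ = Δt/τ₀ = 21.1/1.49 = 14.161
Length contraction: L = L₀/γ = 303/14.161 = 21.4 m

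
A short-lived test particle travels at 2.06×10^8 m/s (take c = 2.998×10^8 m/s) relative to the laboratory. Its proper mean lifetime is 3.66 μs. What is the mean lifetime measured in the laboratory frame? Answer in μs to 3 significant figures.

β = v/c = 2.06×10^8 / 2.998×10^8 = 0.68712
γ = 1/√(1 − 0.68712²) = 1.3764
Time dilation: Δt = γτ₀ = 1.3764 × 3.66 μs = 5.04 μs

Δt ≈ 5.04 μs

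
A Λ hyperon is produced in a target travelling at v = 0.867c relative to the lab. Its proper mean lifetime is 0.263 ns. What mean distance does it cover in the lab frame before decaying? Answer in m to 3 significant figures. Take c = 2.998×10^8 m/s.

d ≈ 0.137 m

γ = 1/√(1 − 0.867²) = 2.0068
Dilated lifetime: Δt = γτ₀ = 2.0068 × 0.263 ns = 0.52779 ns
d = vΔt = 0.867c × 0.52779 ns = 2.5993×10^8 m/s × 5.2779×10^-10 s = 0.137 m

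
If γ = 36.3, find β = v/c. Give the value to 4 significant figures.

β ≈ 0.9996

β = √(1 − 1/γ²) = √(1 − 1/36.3²) = √(0.999241) = 0.9996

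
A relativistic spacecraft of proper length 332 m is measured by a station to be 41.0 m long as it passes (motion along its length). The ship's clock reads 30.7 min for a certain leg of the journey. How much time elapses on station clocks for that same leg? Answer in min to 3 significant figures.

Length contraction ⇒ γ = L₀/L = 332/41.0 = 8.0976
Time dilation: Δt = γτ₀ = 8.0976 × 30.7 min = 249 min

Δt ≈ 249 min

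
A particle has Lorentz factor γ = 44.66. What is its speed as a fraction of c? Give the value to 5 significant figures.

β = √(1 − 1/γ²) = √(1 − 1/44.66²) = √(0.9994986) = 0.99975

β ≈ 0.99975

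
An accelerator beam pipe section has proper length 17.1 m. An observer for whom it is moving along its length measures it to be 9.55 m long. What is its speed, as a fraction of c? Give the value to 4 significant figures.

γ = L₀/L = 17.1/9.55 = 1.79058
β = √(1 − 1/γ²) = 0.8295

β ≈ 0.8295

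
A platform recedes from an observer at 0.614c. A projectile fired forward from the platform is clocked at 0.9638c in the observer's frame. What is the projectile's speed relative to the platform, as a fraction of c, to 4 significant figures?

u' ≈ 0.8569c

Inverse velocity addition: u' = (u − v)/(1 − uv/c²)
= (0.9638 − 0.614)/(1 − 0.9638×0.614) = 0.3498/0.408227 = 0.8569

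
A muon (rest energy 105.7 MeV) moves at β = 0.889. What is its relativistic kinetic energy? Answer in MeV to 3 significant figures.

γ = 1/√(1 − 0.889²) = 2.1838
K = (γ − 1)m₀c² = (2.1838 − 1) × 105.7 MeV = 1.1838 × 105.7 MeV = 125 MeV

K ≈ 125 MeV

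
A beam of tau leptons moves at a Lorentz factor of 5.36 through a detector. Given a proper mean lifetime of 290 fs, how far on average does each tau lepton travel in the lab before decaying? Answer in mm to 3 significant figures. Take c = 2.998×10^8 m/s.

d ≈ 0.458 mm

β = √(1 − 1/γ²) = √(1 − 1/5.36²) = 0.98244
Dilated lifetime: Δt = γτ₀ = 5.36 × 290 fs = 1554.4 fs
d = vΔt = 0.98244c × 1554.4 fs = 2.9454×10^8 m/s × 1.5544×10^-12 s = 0.458 mm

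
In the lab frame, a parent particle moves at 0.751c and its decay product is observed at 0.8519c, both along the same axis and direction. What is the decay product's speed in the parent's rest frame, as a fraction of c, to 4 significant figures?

u' ≈ 0.2801c

Inverse velocity addition: u' = (u − v)/(1 − uv/c²)
= (0.8519 − 0.751)/(1 − 0.8519×0.751) = 0.1009/0.360223 = 0.2801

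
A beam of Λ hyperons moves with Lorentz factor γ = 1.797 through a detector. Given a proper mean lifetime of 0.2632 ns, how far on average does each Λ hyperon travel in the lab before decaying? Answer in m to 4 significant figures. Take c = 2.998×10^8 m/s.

β = √(1 − 1/γ²) = √(1 − 1/1.797²) = 0.830859
Dilated lifetime: Δt = γτ₀ = 1.797 × 0.2632 ns = 0.472970 ns
d = vΔt = 0.830859c × 0.472970 ns = 2.49092×10^8 m/s × 4.72970×10^-10 s = 0.1178 m

d ≈ 0.1178 m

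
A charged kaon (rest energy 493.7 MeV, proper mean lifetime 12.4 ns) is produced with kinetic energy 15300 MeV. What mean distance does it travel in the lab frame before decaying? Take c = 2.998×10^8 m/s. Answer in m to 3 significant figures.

γ = 1 + K/(m₀c²) = 1 + 15300/493.7 = 31.990
β = √(1 − 1/γ²) = 0.99951
Dilated lifetime: γτ₀ = 31.990 × 12.4 ns = 396.68 ns
d = βc·γτ₀ = 0.99951 × (2.998×10^8 m/s) × 3.9668×10^-7 s = 119 m

d ≈ 119 m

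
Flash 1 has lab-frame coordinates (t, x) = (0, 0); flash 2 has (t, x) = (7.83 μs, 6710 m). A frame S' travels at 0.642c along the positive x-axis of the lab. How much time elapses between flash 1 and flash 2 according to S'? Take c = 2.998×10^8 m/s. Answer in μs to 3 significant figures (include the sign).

Δt' ≈ -8.53 μs

γ = 1/√(1 − 0.642²) = 1.3043
Δt' = γ(Δt − vΔx/c²) = 1.3043 × (7.83 μs − 0.642×6710 m / (2.998×10^8 m/s))
= 1.3043 × (-6.5390 μs) = -8.53 μs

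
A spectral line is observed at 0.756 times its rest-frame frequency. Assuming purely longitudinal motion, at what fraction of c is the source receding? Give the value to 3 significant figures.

f_obs/f_src = √((1−β)/(1+β)) = 0.756  ⇒  (1−β)/(1+β) = 0.57154
β = |1 − D²|/(1 + D²) = |1 − 0.57154|/(1 + 0.57154) = 0.273

β ≈ 0.273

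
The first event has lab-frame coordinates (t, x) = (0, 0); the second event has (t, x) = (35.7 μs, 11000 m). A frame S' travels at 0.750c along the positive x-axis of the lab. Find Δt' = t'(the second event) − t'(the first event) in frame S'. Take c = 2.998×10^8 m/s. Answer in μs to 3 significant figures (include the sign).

γ = 1/√(1 − 0.750²) = 1.5119
Δt' = γ(Δt − vΔx/c²) = 1.5119 × (35.7 μs − 0.750×11000 m / (2.998×10^8 m/s))
= 1.5119 × (8.1817 μs) = 12.4 μs

Δt' ≈ 12.4 μs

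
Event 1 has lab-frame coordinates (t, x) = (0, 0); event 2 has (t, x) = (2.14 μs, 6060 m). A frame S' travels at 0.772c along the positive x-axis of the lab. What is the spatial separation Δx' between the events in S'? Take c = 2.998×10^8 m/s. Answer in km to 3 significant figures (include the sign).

γ = 1/√(1 − 0.772²) = 1.5733
Δx' = γ(Δx − vΔt) = 1.5733 × (6060 m − 0.772×(2.998×10^8 m/s)×2.14×10^-6 s)
= 1.5733 × (5564.7 m) = 8.75 km

Δx' ≈ 8.75 km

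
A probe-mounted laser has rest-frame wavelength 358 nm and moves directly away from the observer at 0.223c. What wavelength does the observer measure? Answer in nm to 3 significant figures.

Relativistic Doppler: λ_obs = λ_src √((1+β)/(1−β))
= 358 × √(1.2230/0.77700) = 358 × 1.2546 = 449 nm

λ_obs ≈ 449 nm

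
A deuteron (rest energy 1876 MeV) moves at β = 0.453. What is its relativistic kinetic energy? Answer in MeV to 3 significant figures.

K ≈ 228 MeV

γ = 1/√(1 − 0.453²) = 1.1217
K = (γ − 1)m₀c² = (1.1217 − 1) × 1876 MeV = 0.12169 × 1876 MeV = 228 MeV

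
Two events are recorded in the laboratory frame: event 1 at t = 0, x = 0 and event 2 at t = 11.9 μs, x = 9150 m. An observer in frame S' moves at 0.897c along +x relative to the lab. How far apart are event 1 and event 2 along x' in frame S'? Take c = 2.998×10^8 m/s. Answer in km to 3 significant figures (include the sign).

γ = 1/√(1 − 0.897²) = 2.2623
Δx' = γ(Δx − vΔt) = 2.2623 × (9150 m − 0.897×(2.998×10^8 m/s)×11.9×10^-6 s)
= 2.2623 × (5949.8 m) = 13.5 km

Δx' ≈ 13.5 km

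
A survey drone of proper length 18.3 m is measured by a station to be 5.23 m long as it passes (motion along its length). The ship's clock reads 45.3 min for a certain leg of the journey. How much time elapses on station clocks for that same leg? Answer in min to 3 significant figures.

Δt ≈ 159 min

Length contraction ⇒ γ = L₀/L = 18.3/5.23 = 3.4990
Time dilation: Δt = γτ₀ = 3.4990 × 45.3 min = 159 min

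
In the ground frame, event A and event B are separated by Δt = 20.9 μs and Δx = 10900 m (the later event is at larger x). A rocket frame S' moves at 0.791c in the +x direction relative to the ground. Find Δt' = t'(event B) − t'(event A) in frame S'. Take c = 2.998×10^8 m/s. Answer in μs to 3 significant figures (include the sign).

Δt' ≈ -12.8 μs

γ = 1/√(1 − 0.791²) = 1.6345
Δt' = γ(Δt − vΔx/c²) = 1.6345 × (20.9 μs − 0.791×10900 m / (2.998×10^8 m/s))
= 1.6345 × (-7.8588 μs) = -12.8 μs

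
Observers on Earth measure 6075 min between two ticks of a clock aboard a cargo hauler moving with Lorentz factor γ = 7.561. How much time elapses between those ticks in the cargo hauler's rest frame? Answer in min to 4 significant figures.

γ = 7.561 (given)
Proper time: τ₀ = Δt/γ = 6075/7.561 = 803.5 min

τ₀ ≈ 803.5 min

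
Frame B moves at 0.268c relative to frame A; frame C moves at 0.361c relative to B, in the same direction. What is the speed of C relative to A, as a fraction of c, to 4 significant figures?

Compose boost 2: (0.361 + 0.268)/(1 + 0.361×0.268) = 0.6290/1.09675 = 0.5735

u ≈ 0.5735c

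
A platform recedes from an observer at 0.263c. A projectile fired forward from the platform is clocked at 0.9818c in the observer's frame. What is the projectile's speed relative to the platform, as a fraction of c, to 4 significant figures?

Inverse velocity addition: u' = (u − v)/(1 − uv/c²)
= (0.9818 − 0.263)/(1 − 0.9818×0.263) = 0.7188/0.741787 = 0.9690

u' ≈ 0.9690c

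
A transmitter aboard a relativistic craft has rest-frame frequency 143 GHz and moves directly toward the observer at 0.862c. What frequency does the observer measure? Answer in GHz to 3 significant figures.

f_obs ≈ 525 GHz

Relativistic Doppler: f_obs = f_src √((1+β)/(1−β))
= 143 × √(1.8620/0.13800) = 143 × 3.6732 = 525 GHz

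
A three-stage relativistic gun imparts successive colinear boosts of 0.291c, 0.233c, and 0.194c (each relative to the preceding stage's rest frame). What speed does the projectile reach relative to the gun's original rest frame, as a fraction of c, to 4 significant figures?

u ≈ 0.6252c

Compose boost 2: (0.233 + 0.291)/(1 + 0.233×0.291) = 0.5240/1.06780 = 0.490727
Compose boost 3: (0.194 + 0.490727)/(1 + 0.194×0.490727) = 0.684727/1.09520 = 0.6252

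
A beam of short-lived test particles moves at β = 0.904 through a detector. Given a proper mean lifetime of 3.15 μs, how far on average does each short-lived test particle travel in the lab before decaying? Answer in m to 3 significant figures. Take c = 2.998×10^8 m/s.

d ≈ 2000 m

γ = 1/√(1 − 0.904²) = 2.3390
Dilated lifetime: Δt = γτ₀ = 2.3390 × 3.15 μs = 7.3679 μs
d = vΔt = 0.904c × 7.3679 μs = 2.7102×10^8 m/s × 7.3679×10^-6 s = 2000 m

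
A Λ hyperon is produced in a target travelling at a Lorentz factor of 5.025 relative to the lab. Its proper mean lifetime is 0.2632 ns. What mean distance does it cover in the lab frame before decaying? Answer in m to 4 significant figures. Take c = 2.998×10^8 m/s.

β = √(1 − 1/γ²) = √(1 − 1/5.025²) = 0.979998
Dilated lifetime: Δt = γτ₀ = 5.025 × 0.2632 ns = 1.32258 ns
d = vΔt = 0.979998c × 1.32258 ns = 2.93804×10^8 m/s × 1.32258×10^-9 s = 0.3886 m

d ≈ 0.3886 m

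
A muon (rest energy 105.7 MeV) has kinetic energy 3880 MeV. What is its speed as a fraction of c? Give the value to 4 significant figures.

β ≈ 0.9996

γ = 1 + K/(m₀c²) = 1 + 3880/105.7 = 37.7077
β = √(1 − 1/γ²) = 0.9996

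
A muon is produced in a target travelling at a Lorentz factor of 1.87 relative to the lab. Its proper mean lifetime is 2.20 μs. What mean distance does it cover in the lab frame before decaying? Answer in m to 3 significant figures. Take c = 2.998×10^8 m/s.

β = √(1 − 1/γ²) = √(1 − 1/1.87²) = 0.84500
Dilated lifetime: Δt = γτ₀ = 1.87 × 2.20 μs = 4.1140 μs
d = vΔt = 0.84500c × 4.1140 μs = 2.5333×10^8 m/s × 4.1140×10^-6 s = 1040 m

d ≈ 1040 m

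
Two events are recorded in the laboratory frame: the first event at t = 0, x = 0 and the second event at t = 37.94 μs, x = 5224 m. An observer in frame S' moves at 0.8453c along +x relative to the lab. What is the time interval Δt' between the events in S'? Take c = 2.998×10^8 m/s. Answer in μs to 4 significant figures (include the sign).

Δt' ≈ 43.44 μs

γ = 1/√(1 − 0.8453²) = 1.87164
Δt' = γ(Δt − vΔx/c²) = 1.87164 × (37.94 μs − 0.8453×5224 m / (2.998×10^8 m/s))
= 1.87164 × (23.2107 μs) = 43.44 μs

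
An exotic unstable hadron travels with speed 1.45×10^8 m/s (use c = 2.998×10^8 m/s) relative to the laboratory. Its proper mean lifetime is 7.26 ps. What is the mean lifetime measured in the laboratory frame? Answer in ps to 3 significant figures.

β = v/c = 1.45×10^8 / 2.998×10^8 = 0.48366
γ = 1/√(1 − 0.48366²) = 1.1425
Time dilation: Δt = γτ₀ = 1.1425 × 7.26 ps = 8.29 ps

Δt ≈ 8.29 ps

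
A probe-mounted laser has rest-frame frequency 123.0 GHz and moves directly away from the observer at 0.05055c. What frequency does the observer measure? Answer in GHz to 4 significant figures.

f_obs ≈ 116.9 GHz

Relativistic Doppler: f_obs = f_src √((1−β)/(1+β))
= 123.0 × √(0.949450/1.05055) = 123.0 × 0.950665 = 116.9 GHz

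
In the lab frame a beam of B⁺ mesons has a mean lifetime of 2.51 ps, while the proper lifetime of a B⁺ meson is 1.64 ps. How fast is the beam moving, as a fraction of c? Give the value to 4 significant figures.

γ = Δt/τ₀ = 2.51/1.64 = 1.53049
β = √(1 − 1/γ²) = √(1 − 1/1.53049²) = 0.7570

β ≈ 0.7570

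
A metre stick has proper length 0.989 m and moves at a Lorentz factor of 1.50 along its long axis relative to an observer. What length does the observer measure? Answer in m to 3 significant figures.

γ = 1.50 (given)
Length contraction: L = L₀/γ = 0.989/1.50 = 0.659 m

L ≈ 0.659 m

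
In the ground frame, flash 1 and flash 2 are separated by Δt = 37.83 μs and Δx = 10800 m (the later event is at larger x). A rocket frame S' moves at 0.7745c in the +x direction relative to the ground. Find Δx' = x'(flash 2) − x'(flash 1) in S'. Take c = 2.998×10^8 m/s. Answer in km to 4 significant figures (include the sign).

Δx' ≈ 3.187 km

γ = 1/√(1 − 0.7745²) = 1.58084
Δx' = γ(Δx − vΔt) = 1.58084 × (10800 m − 0.7745×(2.998×10^8 m/s)×37.83×10^-6 s)
= 1.58084 × (2016.06 m) = 3.187 km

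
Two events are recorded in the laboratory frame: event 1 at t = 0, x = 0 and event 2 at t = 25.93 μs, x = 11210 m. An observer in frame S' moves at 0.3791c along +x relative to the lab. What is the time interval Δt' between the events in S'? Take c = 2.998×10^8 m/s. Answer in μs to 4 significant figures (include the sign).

γ = 1/√(1 − 0.3791²) = 1.08067
Δt' = γ(Δt − vΔx/c²) = 1.08067 × (25.93 μs − 0.3791×11210 m / (2.998×10^8 m/s))
= 1.08067 × (11.7548 μs) = 12.70 μs

Δt' ≈ 12.70 μs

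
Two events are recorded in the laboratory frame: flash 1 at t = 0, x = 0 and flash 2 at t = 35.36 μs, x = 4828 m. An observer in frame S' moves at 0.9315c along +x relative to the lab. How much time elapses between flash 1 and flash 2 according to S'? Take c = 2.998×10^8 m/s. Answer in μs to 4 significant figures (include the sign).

Δt' ≈ 55.97 μs

γ = 1/√(1 − 0.9315²) = 2.74921
Δt' = γ(Δt − vΔx/c²) = 2.74921 × (35.36 μs − 0.9315×4828 m / (2.998×10^8 m/s))
= 2.74921 × (20.3591 μs) = 55.97 μs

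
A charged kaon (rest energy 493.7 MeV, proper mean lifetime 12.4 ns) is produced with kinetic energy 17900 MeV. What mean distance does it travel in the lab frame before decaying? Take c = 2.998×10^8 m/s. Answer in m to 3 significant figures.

γ = 1 + K/(m₀c²) = 1 + 17900/493.7 = 37.257
β = √(1 − 1/γ²) = 0.99964
Dilated lifetime: γτ₀ = 37.257 × 12.4 ns = 461.98 ns
d = βc·γτ₀ = 0.99964 × (2.998×10^8 m/s) × 4.6198×10^-7 s = 138 m

d ≈ 138 m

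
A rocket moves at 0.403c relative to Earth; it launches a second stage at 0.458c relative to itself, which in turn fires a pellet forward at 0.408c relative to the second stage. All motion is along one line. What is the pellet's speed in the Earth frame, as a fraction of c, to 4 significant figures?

u ≈ 0.8753c

Compose boost 2: (0.458 + 0.403)/(1 + 0.458×0.403) = 0.8610/1.18457 = 0.726844
Compose boost 3: (0.408 + 0.726844)/(1 + 0.408×0.726844) = 1.13484/1.29655 = 0.8753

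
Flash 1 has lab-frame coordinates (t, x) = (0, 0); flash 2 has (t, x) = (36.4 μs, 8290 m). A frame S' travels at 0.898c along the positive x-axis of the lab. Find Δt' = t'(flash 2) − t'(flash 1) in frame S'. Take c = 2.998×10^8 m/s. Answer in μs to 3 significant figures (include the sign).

Δt' ≈ 26.3 μs

γ = 1/√(1 − 0.898²) = 2.2728
Δt' = γ(Δt − vΔx/c²) = 2.2728 × (36.4 μs − 0.898×8290 m / (2.998×10^8 m/s))
= 2.2728 × (11.569 μs) = 26.3 μs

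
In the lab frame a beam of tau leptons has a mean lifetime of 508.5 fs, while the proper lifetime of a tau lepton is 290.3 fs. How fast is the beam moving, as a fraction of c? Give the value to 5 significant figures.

γ = Δt/τ₀ = 508.5/290.3 = 1.751636
β = √(1 − 1/γ²) = √(1 − 1/1.751636²) = 0.82102

β ≈ 0.82102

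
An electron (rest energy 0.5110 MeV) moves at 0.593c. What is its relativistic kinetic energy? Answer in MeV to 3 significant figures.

γ = 1/√(1 − 0.593²) = 1.2419
K = (γ − 1)m₀c² = (1.2419 − 1) × 0.5110 MeV = 0.24192 × 0.5110 MeV = 0.124 MeV

K ≈ 0.124 MeV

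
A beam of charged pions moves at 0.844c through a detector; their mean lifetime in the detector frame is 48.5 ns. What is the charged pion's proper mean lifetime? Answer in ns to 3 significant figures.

γ = 1/√(1 − 0.844²) = 1.8645
Proper time: τ₀ = Δt/γ = 48.5/1.8645 = 26.0 ns

τ₀ ≈ 26.0 ns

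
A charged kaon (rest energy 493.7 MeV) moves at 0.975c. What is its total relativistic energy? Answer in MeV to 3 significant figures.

γ = 1/√(1 − 0.975²) = 4.5004
E = γm₀c² = 4.5004 × 493.7 MeV = 2220 MeV

E ≈ 2220 MeV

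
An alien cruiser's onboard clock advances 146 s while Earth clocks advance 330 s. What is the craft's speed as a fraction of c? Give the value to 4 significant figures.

γ = Δt/τ₀ = 330/146 = 2.26027
β = √(1 − 1/γ²) = √(1 − 1/2.26027²) = 0.8968

β ≈ 0.8968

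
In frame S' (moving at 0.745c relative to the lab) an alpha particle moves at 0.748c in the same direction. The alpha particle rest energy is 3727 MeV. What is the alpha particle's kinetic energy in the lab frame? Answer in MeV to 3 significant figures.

K ≈ 9380 MeV

u_lab = (0.748 + 0.745)/(1 + 0.748×0.745) = 0.958735
γ = 1/√(1 − 0.958735²) = 3.5174
K = (γ − 1)m₀c² = (3.5174 − 1) × 3727 = 2.5174 × 3727 = 9380 MeV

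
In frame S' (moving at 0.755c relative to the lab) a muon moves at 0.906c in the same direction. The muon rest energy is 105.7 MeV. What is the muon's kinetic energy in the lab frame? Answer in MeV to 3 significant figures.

K ≈ 536 MeV

u_lab = (0.906 + 0.755)/(1 + 0.906×0.755) = 0.986324
γ = 1/√(1 − 0.986324²) = 6.0674
K = (γ − 1)m₀c² = (6.0674 − 1) × 105.7 = 5.0674 × 105.7 = 536 MeV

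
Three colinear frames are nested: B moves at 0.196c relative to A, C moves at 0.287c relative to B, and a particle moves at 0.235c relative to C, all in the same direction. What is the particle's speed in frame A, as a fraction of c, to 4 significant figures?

u ≈ 0.6251c

Compose boost 2: (0.287 + 0.196)/(1 + 0.287×0.196) = 0.4830/1.05625 = 0.457277
Compose boost 3: (0.235 + 0.457277)/(1 + 0.235×0.457277) = 0.692277/1.10746 = 0.6251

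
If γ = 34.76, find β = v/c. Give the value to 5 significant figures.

β = √(1 − 1/γ²) = √(1 − 1/34.76²) = √(0.9991724) = 0.99959

β ≈ 0.99959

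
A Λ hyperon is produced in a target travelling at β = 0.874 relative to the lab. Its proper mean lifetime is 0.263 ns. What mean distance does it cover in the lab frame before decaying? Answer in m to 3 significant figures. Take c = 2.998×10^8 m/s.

d ≈ 0.142 m

γ = 1/√(1 − 0.874²) = 2.0579
Dilated lifetime: Δt = γτ₀ = 2.0579 × 0.263 ns = 0.54123 ns
d = vΔt = 0.874c × 0.54123 ns = 2.6203×10^8 m/s × 5.4123×10^-10 s = 0.142 m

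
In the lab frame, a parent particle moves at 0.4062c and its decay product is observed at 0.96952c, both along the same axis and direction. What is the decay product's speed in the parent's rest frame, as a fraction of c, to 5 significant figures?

u' ≈ 0.92929c

Inverse velocity addition: u' = (u − v)/(1 − uv/c²)
= (0.96952 − 0.4062)/(1 − 0.96952×0.4062) = 0.56332/0.6061810 = 0.92929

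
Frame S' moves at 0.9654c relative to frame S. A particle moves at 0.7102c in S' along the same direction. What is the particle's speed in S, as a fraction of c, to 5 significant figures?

u ≈ 0.99405c

Relativistic velocity addition: u = (u' + v)/(1 + u'v/c²)
= (0.7102 + 0.9654)/(1 + 0.7102×0.9654) = 1.6756/1.685627 = 0.99405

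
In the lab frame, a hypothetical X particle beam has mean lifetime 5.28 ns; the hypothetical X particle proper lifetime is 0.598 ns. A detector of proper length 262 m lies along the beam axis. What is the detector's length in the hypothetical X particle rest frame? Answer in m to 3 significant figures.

Time dilation ⇒ γ = Δt/τ₀ = 5.28/0.598 = 8.8294
Length contraction: L = L₀/γ = 262/8.8294 = 29.7 m

L ≈ 29.7 m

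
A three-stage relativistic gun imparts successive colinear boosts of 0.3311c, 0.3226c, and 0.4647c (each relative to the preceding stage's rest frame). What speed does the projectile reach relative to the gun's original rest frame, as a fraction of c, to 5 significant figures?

Compose boost 2: (0.3226 + 0.3311)/(1 + 0.3226×0.3311) = 0.65370/1.106813 = 0.5906147
Compose boost 3: (0.4647 + 0.5906147)/(1 + 0.4647×0.5906147) = 1.055315/1.274459 = 0.82805

u ≈ 0.82805c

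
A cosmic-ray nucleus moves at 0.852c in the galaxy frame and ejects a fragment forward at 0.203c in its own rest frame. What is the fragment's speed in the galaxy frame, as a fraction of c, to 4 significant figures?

u ≈ 0.8994c

Compose boost 2: (0.203 + 0.852)/(1 + 0.203×0.852) = 1.055/1.17296 = 0.8994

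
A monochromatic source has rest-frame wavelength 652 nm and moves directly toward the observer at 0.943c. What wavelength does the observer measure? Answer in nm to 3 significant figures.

Relativistic Doppler: λ_obs = λ_src √((1−β)/(1+β))
= 652 × √(0.057000/1.9430) = 652 × 0.17128 = 112 nm

λ_obs ≈ 112 nm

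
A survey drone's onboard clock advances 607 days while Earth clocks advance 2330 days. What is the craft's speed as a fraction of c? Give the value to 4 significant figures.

γ = Δt/τ₀ = 2330/607 = 3.83855
β = √(1 − 1/γ²) = √(1 − 1/3.83855²) = 0.9655

β ≈ 0.9655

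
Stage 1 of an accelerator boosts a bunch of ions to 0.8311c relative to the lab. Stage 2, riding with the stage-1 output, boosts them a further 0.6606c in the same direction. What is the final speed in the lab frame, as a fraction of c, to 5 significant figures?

u ≈ 0.96299c

Compose boost 2: (0.6606 + 0.8311)/(1 + 0.6606×0.8311) = 1.4917/1.549025 = 0.96299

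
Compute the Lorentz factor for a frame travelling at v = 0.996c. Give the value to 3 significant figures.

γ ≈ 11.2

γ = 1/√(1 − β²) = 1/√(1 − 0.996²) = 1/√(0.0079840) = 11.2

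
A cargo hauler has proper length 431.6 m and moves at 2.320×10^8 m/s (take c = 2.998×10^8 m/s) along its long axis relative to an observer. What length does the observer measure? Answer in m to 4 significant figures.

β = v/c = 2.320×10^8 / 2.998×10^8 = 0.773849
γ = 1/√(1 − 0.773849²) = 1.57886
Length contraction: L = L₀/γ = 431.6/1.57886 = 273.4 m

L ≈ 273.4 m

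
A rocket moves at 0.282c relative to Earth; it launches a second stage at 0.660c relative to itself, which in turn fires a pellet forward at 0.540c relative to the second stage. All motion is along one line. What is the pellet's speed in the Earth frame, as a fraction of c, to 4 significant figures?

u ≈ 0.9337c

Compose boost 2: (0.660 + 0.282)/(1 + 0.660×0.282) = 0.9420/1.18612 = 0.794186
Compose boost 3: (0.540 + 0.794186)/(1 + 0.540×0.794186) = 1.33419/1.42886 = 0.9337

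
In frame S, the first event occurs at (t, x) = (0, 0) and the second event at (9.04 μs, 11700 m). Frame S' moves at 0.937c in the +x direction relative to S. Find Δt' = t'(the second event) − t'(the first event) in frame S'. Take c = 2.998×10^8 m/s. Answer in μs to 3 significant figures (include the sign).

γ = 1/√(1 − 0.937²) = 2.8626
Δt' = γ(Δt − vΔx/c²) = 2.8626 × (9.04 μs − 0.937×11700 m / (2.998×10^8 m/s))
= 2.8626 × (-27.527 μs) = -78.8 μs

Δt' ≈ -78.8 μs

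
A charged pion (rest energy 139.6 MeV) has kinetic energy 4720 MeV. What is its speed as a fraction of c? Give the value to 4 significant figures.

γ = 1 + K/(m₀c²) = 1 + 4720/139.6 = 34.8109
β = √(1 − 1/γ²) = 0.9996

β ≈ 0.9996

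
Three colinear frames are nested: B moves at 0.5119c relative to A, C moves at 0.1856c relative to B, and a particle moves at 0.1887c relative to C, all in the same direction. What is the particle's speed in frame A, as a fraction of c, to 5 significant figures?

Compose boost 2: (0.1856 + 0.5119)/(1 + 0.1856×0.5119) = 0.69750/1.095009 = 0.6369813
Compose boost 3: (0.1887 + 0.6369813)/(1 + 0.1887×0.6369813) = 0.8256813/1.120198 = 0.73708

u ≈ 0.73708c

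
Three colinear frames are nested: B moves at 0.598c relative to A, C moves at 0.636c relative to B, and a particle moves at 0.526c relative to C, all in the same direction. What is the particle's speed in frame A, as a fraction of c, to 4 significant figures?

u ≈ 0.9658c

Compose boost 2: (0.636 + 0.598)/(1 + 0.636×0.598) = 1.234/1.38033 = 0.893990
Compose boost 3: (0.526 + 0.893990)/(1 + 0.526×0.893990) = 1.41999/1.47024 = 0.9658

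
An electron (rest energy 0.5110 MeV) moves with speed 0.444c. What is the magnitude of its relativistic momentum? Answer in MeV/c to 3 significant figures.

γ = 1/√(1 − 0.444²) = 1.1160
p = γβm₀c = 1.1160 × 0.444 × 0.5110 MeV/c = 0.253 MeV/c

p ≈ 0.253 MeV/c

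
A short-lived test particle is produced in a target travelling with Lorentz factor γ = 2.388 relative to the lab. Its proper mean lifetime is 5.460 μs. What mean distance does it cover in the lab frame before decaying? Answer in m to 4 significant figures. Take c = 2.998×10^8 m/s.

β = √(1 − 1/γ²) = √(1 − 1/2.388²) = 0.908097
Dilated lifetime: Δt = γτ₀ = 2.388 × 5.460 μs = 13.0385 μs
d = vΔt = 0.908097c × 13.0385 μs = 2.72247×10^8 m/s × 1.30385×10^-5 s = 3550 m

d ≈ 3550 m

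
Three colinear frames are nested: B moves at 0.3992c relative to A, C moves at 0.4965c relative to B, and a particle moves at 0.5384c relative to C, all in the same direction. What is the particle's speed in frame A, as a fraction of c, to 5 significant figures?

Compose boost 2: (0.4965 + 0.3992)/(1 + 0.4965×0.3992) = 0.89570/1.198203 = 0.7475362
Compose boost 3: (0.5384 + 0.7475362)/(1 + 0.5384×0.7475362) = 1.285936/1.402474 = 0.91691

u ≈ 0.91691c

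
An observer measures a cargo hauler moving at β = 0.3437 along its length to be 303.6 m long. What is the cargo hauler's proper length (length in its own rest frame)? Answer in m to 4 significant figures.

L₀ ≈ 323.3 m

γ = 1/√(1 − 0.3437²) = 1.06487
L₀ = γL = 1.06487 × 303.6 = 323.3 m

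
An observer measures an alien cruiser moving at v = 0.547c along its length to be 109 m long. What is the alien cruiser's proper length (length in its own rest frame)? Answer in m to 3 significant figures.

L₀ ≈ 130 m

γ = 1/√(1 − 0.547²) = 1.1946
L₀ = γL = 1.1946 × 109 = 130 m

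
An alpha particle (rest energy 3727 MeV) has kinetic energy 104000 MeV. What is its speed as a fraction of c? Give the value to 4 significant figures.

γ = 1 + K/(m₀c²) = 1 + 104000/3727 = 28.9045
β = √(1 − 1/γ²) = 0.9994

β ≈ 0.9994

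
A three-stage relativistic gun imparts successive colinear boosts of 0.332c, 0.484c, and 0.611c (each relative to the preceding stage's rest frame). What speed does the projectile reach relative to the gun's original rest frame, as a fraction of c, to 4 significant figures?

u ≈ 0.9192c

Compose boost 2: (0.484 + 0.332)/(1 + 0.484×0.332) = 0.8160/1.16069 = 0.703031
Compose boost 3: (0.611 + 0.703031)/(1 + 0.611×0.703031) = 1.31403/1.42955 = 0.9192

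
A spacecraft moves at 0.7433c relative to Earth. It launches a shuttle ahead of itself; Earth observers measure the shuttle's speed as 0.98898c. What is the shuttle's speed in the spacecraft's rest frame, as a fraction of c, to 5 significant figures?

Inverse velocity addition: u' = (u − v)/(1 − uv/c²)
= (0.98898 − 0.7433)/(1 − 0.98898×0.7433) = 0.24568/0.2648912 = 0.92748

u' ≈ 0.92748c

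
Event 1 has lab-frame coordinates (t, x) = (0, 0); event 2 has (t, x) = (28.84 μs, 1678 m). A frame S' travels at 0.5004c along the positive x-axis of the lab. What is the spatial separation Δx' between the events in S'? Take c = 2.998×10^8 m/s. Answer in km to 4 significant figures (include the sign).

Δx' ≈ -3.059 km

γ = 1/√(1 − 0.5004²) = 1.15501
Δx' = γ(Δx − vΔt) = 1.15501 × (1678 m − 0.5004×(2.998×10^8 m/s)×28.84×10^-6 s)
= 1.15501 × (-2648.57 m) = -3.059 km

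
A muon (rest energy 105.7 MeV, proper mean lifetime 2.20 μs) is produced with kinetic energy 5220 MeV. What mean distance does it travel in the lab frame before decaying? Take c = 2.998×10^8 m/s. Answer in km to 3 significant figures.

γ = 1 + K/(m₀c²) = 1 + 5220/105.7 = 50.385
β = √(1 − 1/γ²) = 0.99980
Dilated lifetime: γτ₀ = 50.385 × 2.20 μs = 110.85 μs
d = βc·γτ₀ = 0.99980 × (2.998×10^8 m/s) × 0.00011085 s = 33.2 km

d ≈ 33.2 km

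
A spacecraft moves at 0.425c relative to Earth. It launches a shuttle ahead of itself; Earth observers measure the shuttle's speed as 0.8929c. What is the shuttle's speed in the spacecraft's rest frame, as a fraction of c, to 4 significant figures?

Inverse velocity addition: u' = (u − v)/(1 − uv/c²)
= (0.8929 − 0.425)/(1 − 0.8929×0.425) = 0.4679/0.620518 = 0.7540

u' ≈ 0.7540c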